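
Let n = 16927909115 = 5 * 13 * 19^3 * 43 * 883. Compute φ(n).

11554171776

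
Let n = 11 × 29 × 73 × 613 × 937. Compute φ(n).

φ(13375610347) = 13375610347 · (1 − 1/11) · (1 − 1/29) · (1 − 1/73) · (1 − 1/613) · (1 − 1/937)
       = 13375610347 · 11548293120/13375610347 = 11548293120.

11548293120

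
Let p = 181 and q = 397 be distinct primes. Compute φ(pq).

71280

For distinct primes, φ(pq) = (p−1)(q−1) = 180 × 396 = 71280.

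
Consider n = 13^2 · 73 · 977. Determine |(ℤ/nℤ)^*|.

φ(12053249) = 12053249 · (1 − 1/13) · (1 − 1/73) · (1 − 1/977)
       = 12053249 · 843264/927173 = 10962432.

10962432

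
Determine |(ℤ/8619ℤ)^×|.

4992

8619 = 3 · 13^2 · 17.
φ(3) = 3 − 1 = 2.
φ(13^2) = 13^1·(13−1) = 13·12 = 156.
φ(17) = 17 − 1 = 16.
φ(8619) = 2 × 156 × 16 = 4992.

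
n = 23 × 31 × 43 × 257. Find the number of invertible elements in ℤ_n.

φ(23) = 23 − 1 = 22.
φ(31) = 31 − 1 = 30.
φ(43) = 43 − 1 = 42.
φ(257) = 257 − 1 = 256.
φ(7879363) = 22 × 30 × 42 × 256 = 7096320.

7096320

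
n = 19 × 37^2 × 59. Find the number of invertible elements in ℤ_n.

1390608

φ(1534649) = 1534649 · (1 − 1/19) · (1 − 1/37) · (1 − 1/59)
       = 1534649 · 37584/41477 = 1390608.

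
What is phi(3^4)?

54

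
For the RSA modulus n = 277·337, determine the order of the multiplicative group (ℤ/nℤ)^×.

92736

For distinct primes, φ(pq) = (p−1)(q−1) = 276 × 336 = 92736.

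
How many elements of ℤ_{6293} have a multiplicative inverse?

5040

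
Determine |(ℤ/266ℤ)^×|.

108

First factor: 266 = 2 · 7 · 19.
φ(2) = 2 − 1 = 1.
φ(7) = 7 − 1 = 6.
φ(19) = 19 − 1 = 18.
φ(266) = 1 × 6 × 18 = 108.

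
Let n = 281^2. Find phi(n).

78680

φ(281^2) = 281^2 − 281^1 = 78961 − 281 = 78680.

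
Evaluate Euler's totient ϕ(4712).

4712 = 2^3 × 19 × 31.
φ(2^3) = 2^2·(2−1) = 4·1 = 4.
φ(19) = 19 − 1 = 18.
φ(31) = 31 − 1 = 30.
Since φ is multiplicative, φ(4712) = 4 · 18 · 30 = 2160.

2160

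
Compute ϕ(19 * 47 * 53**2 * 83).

φ(19) = 19 − 1 = 18.
φ(47) = 47 − 1 = 46.
φ(53^2) = 53^1·(53−1) = 53·52 = 2756.
φ(83) = 83 − 1 = 82.
Multiply: 18 · 46 · 2756 · 82 = 187121376.

187121376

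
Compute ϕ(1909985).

1161600

Factor 1909985: 1909985 = 5 × 7 × 11^3 × 41.
φ(5) = 5 − 1 = 4.
φ(7) = 7 − 1 = 6.
φ(11^3) = 11^2·(11−1) = 121·10 = 1210.
φ(41) = 41 − 1 = 40.
φ(1909985) = 4 × 6 × 1210 × 40 = 1161600.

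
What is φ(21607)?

Prime factorization: 21607 = 17 · 31 · 41.
φ(21607) = 21607 · (1 − 1/17) · (1 − 1/31) · (1 − 1/41)
       = 21607 · 19200/21607 = 19200.

19200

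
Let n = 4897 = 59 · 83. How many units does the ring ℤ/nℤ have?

4756

φ(59) = 59 − 1 = 58.
φ(83) = 83 − 1 = 82.
Multiply: 58 · 82 = 4756.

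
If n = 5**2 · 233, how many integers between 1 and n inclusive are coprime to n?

4640

φ(5825) = 5825 · (1 − 1/5) · (1 − 1/233)
       = 5825 · 928/1165 = 4640.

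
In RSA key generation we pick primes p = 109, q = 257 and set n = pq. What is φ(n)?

φ(n) = (p − 1)(q − 1) = (109−1)(257−1) = 108·256 = 27648.

27648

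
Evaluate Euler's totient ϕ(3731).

2880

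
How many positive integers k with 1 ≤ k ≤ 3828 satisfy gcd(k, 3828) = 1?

Factor 3828: 3828 = 2^2 * 3 * 11 * 29.
φ(3828) = 3828 · (1 − 1/2) · (1 − 1/3) · (1 − 1/11) · (1 − 1/29)
       = 3828 · 560/1914 = 1120.

1120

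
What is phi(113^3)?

1430128

φ(113^3) = 113^2·(113−1) = 12769·112 = 1430128.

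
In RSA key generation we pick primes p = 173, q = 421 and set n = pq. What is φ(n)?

72240

φ(n) = (p − 1)(q − 1) = (173−1)(421−1) = 172·420 = 72240.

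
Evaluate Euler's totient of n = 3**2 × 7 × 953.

φ(60039) = 60039 · (1 − 1/3) · (1 − 1/7) · (1 − 1/953)
       = 60039 · 11424/20013 = 34272.

34272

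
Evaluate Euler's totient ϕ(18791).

16632

First factor: 18791 = 19 × 23 × 43.
φ(18791) = 18791 · (1 − 1/19) · (1 − 1/23) · (1 − 1/43)
       = 18791 · 16632/18791 = 16632.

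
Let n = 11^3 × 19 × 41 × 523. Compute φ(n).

454766400

φ(542272027) = 542272027 · (1 − 1/11) · (1 − 1/19) · (1 − 1/41) · (1 − 1/523)
       = 542272027 · 3758400/4481587 = 454766400.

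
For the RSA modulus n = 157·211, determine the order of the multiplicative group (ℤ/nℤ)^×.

32760

φ(33127) = 33127 · (1 − 1/157) · (1 − 1/211)
       = 33127 · 32760/33127 = 32760.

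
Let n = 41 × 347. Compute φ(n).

φ(41) = 41 − 1 = 40.
φ(347) = 347 − 1 = 346.
φ(14227) = 40 × 346 = 13840.

13840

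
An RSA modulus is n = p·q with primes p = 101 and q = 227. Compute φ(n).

22600

For distinct primes, φ(pq) = (p−1)(q−1) = 100 × 226 = 22600.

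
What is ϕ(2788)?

1280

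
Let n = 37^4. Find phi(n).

1823508

φ(1874161) = 1874161 · (1 − 1/37)
       = 1874161 · 36/37 = 1823508.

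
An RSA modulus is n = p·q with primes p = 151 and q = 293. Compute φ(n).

43800

For distinct primes, φ(pq) = (p−1)(q−1) = 150 × 292 = 43800.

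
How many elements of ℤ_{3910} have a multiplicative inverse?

1408

First factor: 3910 = 2 × 5 × 17 × 23.
φ(3910) = 3910 · (1 − 1/2) · (1 − 1/5) · (1 − 1/17) · (1 − 1/23)
       = 3910 · 1408/3910 = 1408.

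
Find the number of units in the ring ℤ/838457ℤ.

First factor: 838457 = 17 × 31 × 37 × 43.
φ(838457) = 838457 · (1 − 1/17) · (1 − 1/31) · (1 − 1/37) · (1 − 1/43)
       = 838457 · 725760/838457 = 725760.

725760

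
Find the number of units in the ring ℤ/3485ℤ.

Prime factorization: 3485 = 5 * 17 * 41.
φ(3485) = 3485 · (1 − 1/5) · (1 − 1/17) · (1 − 1/41)
       = 3485 · 2560/3485 = 2560.

2560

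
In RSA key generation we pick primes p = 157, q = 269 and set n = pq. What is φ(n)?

41808

φ(n) = (p − 1)(q − 1) = (157−1)(269−1) = 156·268 = 41808.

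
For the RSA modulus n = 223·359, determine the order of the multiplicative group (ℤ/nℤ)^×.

φ(223) = 223 − 1 = 222.
φ(359) = 359 − 1 = 358.
φ(80057) = 222 × 358 = 79476.

79476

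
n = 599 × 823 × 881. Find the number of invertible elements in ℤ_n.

φ(599) = 599 − 1 = 598.
φ(823) = 823 − 1 = 822.
φ(881) = 881 − 1 = 880.
Since φ is multiplicative, φ(434312737) = 598 · 822 · 880 = 432569280.

432569280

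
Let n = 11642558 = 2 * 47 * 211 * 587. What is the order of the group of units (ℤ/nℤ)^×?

5660760

φ(11642558) = 11642558 · (1 − 1/2) · (1 − 1/47) · (1 − 1/211) · (1 − 1/587)
       = 11642558 · 5660760/11642558 = 5660760.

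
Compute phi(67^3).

296274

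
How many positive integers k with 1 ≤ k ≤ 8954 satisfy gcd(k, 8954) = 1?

3960

8954 = 2 × 11^2 × 37.
φ(2) = 2 − 1 = 1.
φ(11^2) = 11^1·(11−1) = 11·10 = 110.
φ(37) = 37 − 1 = 36.
Multiply: 1 · 110 · 36 = 3960.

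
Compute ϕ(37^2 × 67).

φ(91723) = 91723 · (1 − 1/37) · (1 − 1/67)
       = 91723 · 2376/2479 = 87912.

87912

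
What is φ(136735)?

98560

136735 = 5 · 23 · 29 · 41.
φ(5) = 5 − 1 = 4.
φ(23) = 23 − 1 = 22.
φ(29) = 29 − 1 = 28.
φ(41) = 41 − 1 = 40.
Since φ is multiplicative, φ(136735) = 4 · 22 · 28 · 40 = 98560.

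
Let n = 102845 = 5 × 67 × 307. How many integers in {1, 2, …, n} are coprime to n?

φ(5) = 5 − 1 = 4.
φ(67) = 67 − 1 = 66.
φ(307) = 307 − 1 = 306.
Multiply: 4 · 66 · 306 = 80784.

80784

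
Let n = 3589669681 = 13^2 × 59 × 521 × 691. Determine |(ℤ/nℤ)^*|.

3246422400

φ(3589669681) = 3589669681 · (1 − 1/13) · (1 − 1/59) · (1 − 1/521) · (1 − 1/691)
       = 3589669681 · 249724800/276128437 = 3246422400.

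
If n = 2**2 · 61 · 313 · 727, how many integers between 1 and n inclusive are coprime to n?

27181440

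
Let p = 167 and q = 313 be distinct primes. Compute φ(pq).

For distinct primes, φ(pq) = (p−1)(q−1) = 166 × 312 = 51792.

51792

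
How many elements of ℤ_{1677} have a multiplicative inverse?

1008

Prime factorization: 1677 = 3 · 13 · 43.
φ(1677) = 1677 · (1 − 1/3) · (1 − 1/13) · (1 − 1/43)
       = 1677 · 1008/1677 = 1008.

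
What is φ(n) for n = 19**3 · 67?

φ(459553) = 459553 · (1 − 1/19) · (1 − 1/67)
       = 459553 · 1188/1273 = 428868.

428868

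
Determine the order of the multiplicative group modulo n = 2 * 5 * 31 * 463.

φ(143530) = 143530 · (1 − 1/2) · (1 − 1/5) · (1 − 1/31) · (1 − 1/463)
       = 143530 · 55440/143530 = 55440.

55440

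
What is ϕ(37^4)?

φ(1874161) = 1874161 · (1 − 1/37)
       = 1874161 · 36/37 = 1823508.

1823508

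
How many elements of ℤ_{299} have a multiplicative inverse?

299 = 13 * 23.
φ(13) = 13 − 1 = 12.
φ(23) = 23 − 1 = 22.
Multiply: 12 · 22 = 264.

264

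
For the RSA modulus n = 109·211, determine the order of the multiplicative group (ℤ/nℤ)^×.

For distinct primes, φ(pq) = (p−1)(q−1) = 108 × 210 = 22680.

22680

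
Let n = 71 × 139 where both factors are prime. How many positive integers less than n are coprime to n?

φ(n) = (p − 1)(q − 1) = (71−1)(139−1) = 70·138 = 9660.

9660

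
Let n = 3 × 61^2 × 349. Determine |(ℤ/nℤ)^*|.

2547360

φ(3) = 3 − 1 = 2.
φ(61^2) = 61^1·(61−1) = 61·60 = 3660.
φ(349) = 349 − 1 = 348.
Since φ is multiplicative, φ(3895887) = 2 · 3660 · 348 = 2547360.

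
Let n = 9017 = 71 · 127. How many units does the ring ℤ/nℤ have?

φ(9017) = 9017 · (1 − 1/71) · (1 − 1/127)
       = 9017 · 8820/9017 = 8820.

8820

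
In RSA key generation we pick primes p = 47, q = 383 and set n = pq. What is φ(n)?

φ(pq) = (p−1)(q−1) = 46 · 382 = 17572.

17572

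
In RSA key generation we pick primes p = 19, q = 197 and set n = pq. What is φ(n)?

3528

φ(pq) = (p−1)(q−1) = 18 · 196 = 3528.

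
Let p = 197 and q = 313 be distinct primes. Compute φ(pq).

61152

φ(197) = 197 − 1 = 196.
φ(313) = 313 − 1 = 312.
Since φ is multiplicative, φ(61661) = 196 · 312 = 61152.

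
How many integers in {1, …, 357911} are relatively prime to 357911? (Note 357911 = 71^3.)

φ(357911) = 357911 · (1 − 1/71)
       = 357911 · 70/71 = 352870.

352870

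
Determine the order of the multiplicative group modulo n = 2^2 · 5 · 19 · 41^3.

φ(26189980) = 26189980 · (1 − 1/2) · (1 − 1/5) · (1 − 1/19) · (1 − 1/41)
       = 26189980 · 2880/7790 = 9682560.

9682560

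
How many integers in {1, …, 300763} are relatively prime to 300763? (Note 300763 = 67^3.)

296274

φ(67^3) = 67^3 − 67^2 = 300763 − 4489 = 296274.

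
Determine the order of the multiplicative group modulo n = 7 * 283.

1692

φ(7) = 7 − 1 = 6.
φ(283) = 283 − 1 = 282.
Since φ is multiplicative, φ(1981) = 6 · 282 = 1692.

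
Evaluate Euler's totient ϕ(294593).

241920

Prime factorization: 294593 = 13 * 17 * 31 * 43.
φ(294593) = 294593 · (1 − 1/13) · (1 − 1/17) · (1 − 1/31) · (1 − 1/43)
       = 294593 · 241920/294593 = 241920.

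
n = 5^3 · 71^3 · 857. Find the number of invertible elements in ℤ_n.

φ(5^3) = 5^3 − 5^2 = 125 − 25 = 100.
φ(71^3) = 71^2·(71−1) = 5041·70 = 352870.
φ(857) = 857 − 1 = 856.
Multiply: 100 · 352870 · 856 = 30205672000.

30205672000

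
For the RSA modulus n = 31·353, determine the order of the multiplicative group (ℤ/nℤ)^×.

10560

φ(10943) = 10943 · (1 − 1/31) · (1 − 1/353)
       = 10943 · 10560/10943 = 10560.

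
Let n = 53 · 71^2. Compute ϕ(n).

258440

φ(53) = 53 − 1 = 52.
φ(71^2) = 71^1·(71−1) = 71·70 = 4970.
Since φ is multiplicative, φ(267173) = 52 · 4970 = 258440.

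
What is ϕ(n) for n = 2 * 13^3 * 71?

φ(2) = 2 − 1 = 1.
φ(13^3) = 13^3 − 13^2 = 2197 − 169 = 2028.
φ(71) = 71 − 1 = 70.
Multiply: 1 · 2028 · 70 = 141960.

141960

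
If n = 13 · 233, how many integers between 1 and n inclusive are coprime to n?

φ(13) = 13 − 1 = 12.
φ(233) = 233 − 1 = 232.
Multiply: 12 · 232 = 2784.

2784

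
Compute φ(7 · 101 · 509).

304800

φ(359863) = 359863 · (1 − 1/7) · (1 − 1/101) · (1 − 1/509)
       = 359863 · 304800/359863 = 304800.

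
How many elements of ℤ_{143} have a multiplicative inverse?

Factor 143: 143 = 11 × 13.
φ(143) = 143 · (1 − 1/11) · (1 − 1/13)
       = 143 · 120/143 = 120.

120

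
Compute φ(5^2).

20

φ(5^2) = 5^2 − 5^1 = 25 − 5 = 20.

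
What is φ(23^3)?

φ(23^3) = 23^3 − 23^2 = 12167 − 529 = 11638.

11638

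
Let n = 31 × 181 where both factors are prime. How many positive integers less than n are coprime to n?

5400

For distinct primes, φ(pq) = (p−1)(q−1) = 30 × 180 = 5400.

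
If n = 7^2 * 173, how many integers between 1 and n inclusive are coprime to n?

7224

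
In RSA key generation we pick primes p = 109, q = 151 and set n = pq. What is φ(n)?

16200

φ(16459) = 16459 · (1 − 1/109) · (1 − 1/151)
       = 16459 · 16200/16459 = 16200.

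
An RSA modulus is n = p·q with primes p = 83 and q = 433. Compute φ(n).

35424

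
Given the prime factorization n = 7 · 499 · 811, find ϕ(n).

2420280

φ(7) = 7 − 1 = 6.
φ(499) = 499 − 1 = 498.
φ(811) = 811 − 1 = 810.
Multiply: 6 · 498 · 810 = 2420280.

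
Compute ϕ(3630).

880

Factor 3630: 3630 = 2 × 3 × 5 × 11^2.
φ(3630) = 3630 · (1 − 1/2) · (1 − 1/3) · (1 − 1/5) · (1 − 1/11)
       = 3630 · 80/330 = 880.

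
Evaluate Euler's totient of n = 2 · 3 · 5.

8

φ(2) = 2 − 1 = 1.
φ(3) = 3 − 1 = 2.
φ(5) = 5 − 1 = 4.
Multiply: 1 · 2 · 4 = 8.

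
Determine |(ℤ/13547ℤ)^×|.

11880

Factor 13547: 13547 = 19 × 23 × 31.
φ(13547) = 13547 · (1 − 1/19) · (1 − 1/23) · (1 − 1/31)
       = 13547 · 11880/13547 = 11880.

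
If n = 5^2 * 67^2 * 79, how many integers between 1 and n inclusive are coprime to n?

6898320

φ(8865775) = 8865775 · (1 − 1/5) · (1 − 1/67) · (1 − 1/79)
       = 8865775 · 20592/26465 = 6898320.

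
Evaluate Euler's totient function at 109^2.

φ(109^2) = 109^2 − 109^1 = 11881 − 109 = 11772.

11772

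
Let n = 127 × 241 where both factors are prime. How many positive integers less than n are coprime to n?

30240

φ(127) = 127 − 1 = 126.
φ(241) = 241 − 1 = 240.
Since φ is multiplicative, φ(30607) = 126 · 240 = 30240.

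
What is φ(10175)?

7200

First factor: 10175 = 5^2 · 11 · 37.
φ(10175) = 10175 · (1 − 1/5) · (1 − 1/11) · (1 − 1/37)
       = 10175 · 1440/2035 = 7200.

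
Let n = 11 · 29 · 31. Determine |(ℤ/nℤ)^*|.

8400

φ(9889) = 9889 · (1 − 1/11) · (1 − 1/29) · (1 − 1/31)
       = 9889 · 8400/9889 = 8400.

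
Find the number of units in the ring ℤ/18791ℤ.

16632

First factor: 18791 = 19 · 23 · 43.
φ(19) = 19 − 1 = 18.
φ(23) = 23 − 1 = 22.
φ(43) = 43 − 1 = 42.
Since φ is multiplicative, φ(18791) = 18 · 22 · 42 = 16632.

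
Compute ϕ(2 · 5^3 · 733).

φ(2) = 2 − 1 = 1.
φ(5^3) = 5^3 − 5^2 = 125 − 25 = 100.
φ(733) = 733 − 1 = 732.
Since φ is multiplicative, φ(183250) = 1 · 100 · 732 = 73200.

73200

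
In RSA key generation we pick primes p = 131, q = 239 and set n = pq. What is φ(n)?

For distinct primes, φ(pq) = (p−1)(q−1) = 130 × 238 = 30940.

30940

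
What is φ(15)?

8

First factor: 15 = 3 × 5.
φ(3) = 3 − 1 = 2.
φ(5) = 5 − 1 = 4.
φ(15) = 2 × 4 = 8.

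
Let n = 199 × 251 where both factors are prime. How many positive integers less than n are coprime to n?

49500

φ(49949) = 49949 · (1 − 1/199) · (1 − 1/251)
       = 49949 · 49500/49949 = 49500.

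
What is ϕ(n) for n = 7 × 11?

φ(7) = 7 − 1 = 6.
φ(11) = 11 − 1 = 10.
Multiply: 6 · 10 = 60.

60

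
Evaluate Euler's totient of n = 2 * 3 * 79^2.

φ(2) = 2 − 1 = 1.
φ(3) = 3 − 1 = 2.
φ(79^2) = 79^2 − 79^1 = 6241 − 79 = 6162.
Multiply: 1 · 2 · 6162 = 12324.

12324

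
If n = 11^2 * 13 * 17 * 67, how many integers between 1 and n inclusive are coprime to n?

φ(1791647) = 1791647 · (1 − 1/11) · (1 − 1/13) · (1 − 1/17) · (1 − 1/67)
       = 1791647 · 126720/162877 = 1393920.

1393920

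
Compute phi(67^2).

φ(67^2) = 67^2 − 67^1 = 4489 − 67 = 4422.

4422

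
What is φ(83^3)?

φ(571787) = 571787 · (1 − 1/83)
       = 571787 · 82/83 = 564898.

564898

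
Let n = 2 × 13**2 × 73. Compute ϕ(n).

11232

φ(2) = 2 − 1 = 1.
φ(13^2) = 13^1·(13−1) = 13·12 = 156.
φ(73) = 73 − 1 = 72.
Multiply: 1 · 156 · 72 = 11232.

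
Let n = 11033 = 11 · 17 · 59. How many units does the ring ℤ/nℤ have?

9280

φ(11) = 11 − 1 = 10.
φ(17) = 17 − 1 = 16.
φ(59) = 59 − 1 = 58.
Multiply: 10 · 16 · 58 = 9280.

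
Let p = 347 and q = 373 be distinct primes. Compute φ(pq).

128712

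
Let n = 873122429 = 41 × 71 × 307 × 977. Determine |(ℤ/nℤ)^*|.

836236800

φ(41) = 41 − 1 = 40.
φ(71) = 71 − 1 = 70.
φ(307) = 307 − 1 = 306.
φ(977) = 977 − 1 = 976.
φ(873122429) = 40 × 70 × 306 × 976 = 836236800.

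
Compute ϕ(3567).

2240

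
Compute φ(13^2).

156

φ(169) = 169 · (1 − 1/13)
       = 169 · 12/13 = 156.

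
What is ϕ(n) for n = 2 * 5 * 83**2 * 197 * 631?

3361619520

φ(8563509230) = 8563509230 · (1 − 1/2) · (1 − 1/5) · (1 − 1/83) · (1 − 1/197) · (1 − 1/631)
       = 8563509230 · 40501440/103174810 = 3361619520.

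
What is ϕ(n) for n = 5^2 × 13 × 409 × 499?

48764160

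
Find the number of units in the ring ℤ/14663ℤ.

Prime factorization: 14663 = 11 × 31 × 43.
φ(14663) = 14663 · (1 − 1/11) · (1 − 1/31) · (1 − 1/43)
       = 14663 · 12600/14663 = 12600.

12600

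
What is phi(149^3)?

φ(149^3) = 149^2·(149−1) = 22201·148 = 3285748.

3285748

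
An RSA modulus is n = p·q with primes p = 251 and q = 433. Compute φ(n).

For distinct primes, φ(pq) = (p−1)(q−1) = 250 × 432 = 108000.

108000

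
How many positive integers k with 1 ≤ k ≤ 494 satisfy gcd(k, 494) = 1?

216

494 = 2 · 13 · 19.
φ(494) = 494 · (1 − 1/2) · (1 − 1/13) · (1 − 1/19)
       = 494 · 216/494 = 216.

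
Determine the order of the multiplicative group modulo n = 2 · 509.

508

φ(2) = 2 − 1 = 1.
φ(509) = 509 − 1 = 508.
Multiply: 1 · 508 = 508.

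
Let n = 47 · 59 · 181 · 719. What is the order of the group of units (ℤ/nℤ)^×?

φ(47) = 47 − 1 = 46.
φ(59) = 59 − 1 = 58.
φ(181) = 181 − 1 = 180.
φ(719) = 719 − 1 = 718.
Since φ is multiplicative, φ(360875447) = 46 · 58 · 180 · 718 = 344812320.

344812320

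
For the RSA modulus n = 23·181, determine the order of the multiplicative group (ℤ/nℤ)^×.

For distinct primes, φ(pq) = (p−1)(q−1) = 22 × 180 = 3960.

3960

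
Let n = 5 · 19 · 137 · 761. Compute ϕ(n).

7441920

φ(5) = 5 − 1 = 4.
φ(19) = 19 − 1 = 18.
φ(137) = 137 − 1 = 136.
φ(761) = 761 − 1 = 760.
φ(9904415) = 4 × 18 × 136 × 760 = 7441920.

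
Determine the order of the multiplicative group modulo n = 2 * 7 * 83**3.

3389388

φ(8005018) = 8005018 · (1 − 1/2) · (1 − 1/7) · (1 − 1/83)
       = 8005018 · 492/1162 = 3389388.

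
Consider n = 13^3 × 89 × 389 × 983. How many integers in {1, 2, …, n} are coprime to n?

φ(74769277271) = 74769277271 · (1 − 1/13) · (1 − 1/89) · (1 − 1/389) · (1 − 1/983)
       = 74769277271 · 402352896/442421759 = 67997639424.

67997639424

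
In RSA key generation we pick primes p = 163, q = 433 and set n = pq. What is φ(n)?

For distinct primes, φ(pq) = (p−1)(q−1) = 162 × 432 = 69984.

69984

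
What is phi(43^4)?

φ(43^4) = 43^4 − 43^3 = 3418801 − 79507 = 3339294.

3339294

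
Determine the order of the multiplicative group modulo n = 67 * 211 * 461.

6375600

φ(67) = 67 − 1 = 66.
φ(211) = 211 − 1 = 210.
φ(461) = 461 − 1 = 460.
φ(6517157) = 66 × 210 × 460 = 6375600.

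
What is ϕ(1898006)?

798600

Prime factorization: 1898006 = 2 · 11**3 · 23 · 31.
φ(2) = 2 − 1 = 1.
φ(11^3) = 11^3 − 11^2 = 1331 − 121 = 1210.
φ(23) = 23 − 1 = 22.
φ(31) = 31 − 1 = 30.
Multiply: 1 · 1210 · 22 · 30 = 798600.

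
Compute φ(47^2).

φ(2209) = 2209 · (1 − 1/47)
       = 2209 · 46/47 = 2162.

2162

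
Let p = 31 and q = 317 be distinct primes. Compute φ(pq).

φ(pq) = (p−1)(q−1) = 30 · 316 = 9480.

9480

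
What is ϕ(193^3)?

φ(193^3) = 193^2·(193−1) = 37249·192 = 7151808.

7151808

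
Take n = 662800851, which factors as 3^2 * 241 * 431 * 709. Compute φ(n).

φ(3^2) = 3^2 − 3^1 = 9 − 3 = 6.
φ(241) = 241 − 1 = 240.
φ(431) = 431 − 1 = 430.
φ(709) = 709 − 1 = 708.
Since φ is multiplicative, φ(662800851) = 6 · 240 · 430 · 708 = 438393600.

438393600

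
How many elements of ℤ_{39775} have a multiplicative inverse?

30240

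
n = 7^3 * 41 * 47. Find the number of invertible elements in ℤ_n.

540960

φ(7^3) = 7^3 − 7^2 = 343 − 49 = 294.
φ(41) = 41 − 1 = 40.
φ(47) = 47 − 1 = 46.
Since φ is multiplicative, φ(660961) = 294 · 40 · 46 = 540960.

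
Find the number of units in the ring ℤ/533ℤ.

480

533 = 13 × 41.
φ(533) = 533 · (1 − 1/13) · (1 − 1/41)
       = 533 · 480/533 = 480.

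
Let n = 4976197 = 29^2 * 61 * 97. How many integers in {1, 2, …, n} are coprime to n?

4677120

φ(29^2) = 29^2 − 29^1 = 841 − 29 = 812.
φ(61) = 61 − 1 = 60.
φ(97) = 97 − 1 = 96.
φ(4976197) = 812 × 60 × 96 = 4677120.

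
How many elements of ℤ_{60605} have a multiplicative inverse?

Prime factorization: 60605 = 5 · 17 · 23 · 31.
φ(60605) = 60605 · (1 − 1/5) · (1 − 1/17) · (1 − 1/23) · (1 − 1/31)
       = 60605 · 42240/60605 = 42240.

42240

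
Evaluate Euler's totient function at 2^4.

φ(16) = 16 · (1 − 1/2)
       = 16 · 1/2 = 8.

8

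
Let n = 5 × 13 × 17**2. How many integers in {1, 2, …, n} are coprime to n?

13056

φ(5) = 5 − 1 = 4.
φ(13) = 13 − 1 = 12.
φ(17^2) = 17^1·(17−1) = 17·16 = 272.
φ(18785) = 4 × 12 × 272 = 13056.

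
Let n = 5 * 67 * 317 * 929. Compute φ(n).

77417472

φ(5) = 5 − 1 = 4.
φ(67) = 67 − 1 = 66.
φ(317) = 317 − 1 = 316.
φ(929) = 929 − 1 = 928.
φ(98655155) = 4 × 66 × 316 × 928 = 77417472.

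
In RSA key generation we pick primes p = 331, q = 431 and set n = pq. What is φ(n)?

φ(pq) = (p−1)(q−1) = 330 · 430 = 141900.

141900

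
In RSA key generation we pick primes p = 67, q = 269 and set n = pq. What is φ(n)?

φ(n) = (p − 1)(q − 1) = (67−1)(269−1) = 66·268 = 17688.

17688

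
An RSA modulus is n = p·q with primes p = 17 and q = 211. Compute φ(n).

3360

For distinct primes, φ(pq) = (p−1)(q−1) = 16 × 210 = 3360.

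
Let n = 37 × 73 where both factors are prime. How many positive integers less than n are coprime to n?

2592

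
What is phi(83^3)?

564898

φ(571787) = 571787 · (1 − 1/83)
       = 571787 · 82/83 = 564898.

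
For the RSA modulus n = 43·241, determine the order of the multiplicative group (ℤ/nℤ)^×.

φ(10363) = 10363 · (1 − 1/43) · (1 − 1/241)
       = 10363 · 10080/10363 = 10080.

10080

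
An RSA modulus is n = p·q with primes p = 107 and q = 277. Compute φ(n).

φ(29639) = 29639 · (1 − 1/107) · (1 − 1/277)
       = 29639 · 29256/29639 = 29256.

29256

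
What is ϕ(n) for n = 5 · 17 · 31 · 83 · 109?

17003520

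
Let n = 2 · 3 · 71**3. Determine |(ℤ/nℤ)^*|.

705740

φ(2) = 2 − 1 = 1.
φ(3) = 3 − 1 = 2.
φ(71^3) = 71^3 − 71^2 = 357911 − 5041 = 352870.
φ(2147466) = 1 × 2 × 352870 = 705740.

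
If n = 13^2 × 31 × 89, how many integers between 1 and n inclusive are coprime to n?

411840

φ(466271) = 466271 · (1 − 1/13) · (1 − 1/31) · (1 − 1/89)
       = 466271 · 31680/35867 = 411840.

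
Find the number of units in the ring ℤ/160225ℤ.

107520

Factor 160225: 160225 = 5**2 * 13 * 17 * 29.
φ(160225) = 160225 · (1 − 1/5) · (1 − 1/13) · (1 − 1/17) · (1 − 1/29)
       = 160225 · 21504/32045 = 107520.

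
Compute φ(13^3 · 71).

φ(13^3) = 13^2·(13−1) = 169·12 = 2028.
φ(71) = 71 − 1 = 70.
Multiply: 2028 · 70 = 141960.

141960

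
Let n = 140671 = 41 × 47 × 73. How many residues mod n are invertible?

132480

φ(41) = 41 − 1 = 40.
φ(47) = 47 − 1 = 46.
φ(73) = 73 − 1 = 72.
Since φ is multiplicative, φ(140671) = 40 · 46 · 72 = 132480.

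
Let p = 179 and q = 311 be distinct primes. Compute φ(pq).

55180

φ(n) = (p − 1)(q − 1) = (179−1)(311−1) = 178·310 = 55180.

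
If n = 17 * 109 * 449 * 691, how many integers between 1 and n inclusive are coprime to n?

φ(574909927) = 574909927 · (1 − 1/17) · (1 − 1/109) · (1 − 1/449) · (1 − 1/691)
       = 574909927 · 534159360/574909927 = 534159360.

534159360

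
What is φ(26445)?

13440

First factor: 26445 = 3 · 5 · 41 · 43.
φ(26445) = 26445 · (1 − 1/3) · (1 − 1/5) · (1 − 1/41) · (1 − 1/43)
       = 26445 · 13440/26445 = 13440.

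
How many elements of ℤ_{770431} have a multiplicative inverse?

Prime factorization: 770431 = 19 * 23 * 41 * 43.
φ(19) = 19 − 1 = 18.
φ(23) = 23 − 1 = 22.
φ(41) = 41 − 1 = 40.
φ(43) = 43 − 1 = 42.
Since φ is multiplicative, φ(770431) = 18 · 22 · 40 · 42 = 665280.

665280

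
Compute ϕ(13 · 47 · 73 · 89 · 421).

1468938240

φ(13) = 13 − 1 = 12.
φ(47) = 47 − 1 = 46.
φ(73) = 73 − 1 = 72.
φ(89) = 89 − 1 = 88.
φ(421) = 421 − 1 = 420.
Multiply: 12 · 46 · 72 · 88 · 420 = 1468938240.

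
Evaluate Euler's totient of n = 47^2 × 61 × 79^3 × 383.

φ(25445184176813) = 25445184176813 · (1 − 1/47) · (1 − 1/61) · (1 − 1/79) · (1 − 1/383)
       = 25445184176813 · 82236960/86746819 = 24122320765920.

24122320765920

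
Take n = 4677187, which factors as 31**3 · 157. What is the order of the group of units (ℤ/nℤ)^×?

4497480

φ(4677187) = 4677187 · (1 − 1/31) · (1 − 1/157)
       = 4677187 · 4680/4867 = 4497480.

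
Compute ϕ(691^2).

φ(477481) = 477481 · (1 − 1/691)
       = 477481 · 690/691 = 476790.

476790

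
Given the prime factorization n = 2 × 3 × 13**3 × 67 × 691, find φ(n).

184710240

φ(2) = 2 − 1 = 1.
φ(3) = 3 − 1 = 2.
φ(13^3) = 13^2·(13−1) = 169·12 = 2028.
φ(67) = 67 − 1 = 66.
φ(691) = 691 − 1 = 690.
Since φ is multiplicative, φ(610287054) = 1 · 2 · 2028 · 66 · 690 = 184710240.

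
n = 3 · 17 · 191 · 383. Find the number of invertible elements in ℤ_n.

φ(3) = 3 − 1 = 2.
φ(17) = 17 − 1 = 16.
φ(191) = 191 − 1 = 190.
φ(383) = 383 − 1 = 382.
φ(3730803) = 2 × 16 × 190 × 382 = 2322560.

2322560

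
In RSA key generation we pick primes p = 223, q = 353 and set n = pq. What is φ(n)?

φ(pq) = (p−1)(q−1) = 222 · 352 = 78144.

78144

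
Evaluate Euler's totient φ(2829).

Factor 2829: 2829 = 3 × 23 × 41.
φ(2829) = 2829 · (1 − 1/3) · (1 − 1/23) · (1 − 1/41)
       = 2829 · 1760/2829 = 1760.

1760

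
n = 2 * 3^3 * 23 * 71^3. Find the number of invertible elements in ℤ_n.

139736520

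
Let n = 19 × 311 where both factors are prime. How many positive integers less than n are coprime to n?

φ(5909) = 5909 · (1 − 1/19) · (1 − 1/311)
       = 5909 · 5580/5909 = 5580.

5580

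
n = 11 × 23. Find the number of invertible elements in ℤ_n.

220

φ(11) = 11 − 1 = 10.
φ(23) = 23 − 1 = 22.
Since φ is multiplicative, φ(253) = 10 · 22 = 220.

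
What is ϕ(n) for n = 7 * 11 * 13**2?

φ(7) = 7 − 1 = 6.
φ(11) = 11 − 1 = 10.
φ(13^2) = 13^2 − 13^1 = 169 − 13 = 156.
φ(13013) = 6 × 10 × 156 = 9360.

9360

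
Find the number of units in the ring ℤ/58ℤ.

58 = 2 · 29.
φ(2) = 2 − 1 = 1.
φ(29) = 29 − 1 = 28.
Multiply: 1 · 28 = 28.

28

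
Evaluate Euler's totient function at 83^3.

φ(571787) = 571787 · (1 − 1/83)
       = 571787 · 82/83 = 564898.

564898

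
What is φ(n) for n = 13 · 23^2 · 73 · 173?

75195648

φ(86849633) = 86849633 · (1 − 1/13) · (1 − 1/23) · (1 − 1/73) · (1 − 1/173)
       = 86849633 · 3269376/3776071 = 75195648.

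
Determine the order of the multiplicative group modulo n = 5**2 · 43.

840

φ(1075) = 1075 · (1 − 1/5) · (1 − 1/43)
       = 1075 · 168/215 = 840.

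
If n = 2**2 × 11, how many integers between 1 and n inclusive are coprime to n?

20

φ(2^2) = 2^1·(2−1) = 2·1 = 2.
φ(11) = 11 − 1 = 10.
Since φ is multiplicative, φ(44) = 2 · 10 = 20.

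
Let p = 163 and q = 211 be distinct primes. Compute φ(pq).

34020

φ(pq) = (p−1)(q−1) = 162 · 210 = 34020.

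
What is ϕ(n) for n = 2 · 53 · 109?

φ(11554) = 11554 · (1 − 1/2) · (1 − 1/53) · (1 − 1/109)
       = 11554 · 5616/11554 = 5616.

5616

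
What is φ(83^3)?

564898

φ(571787) = 571787 · (1 − 1/83)
       = 571787 · 82/83 = 564898.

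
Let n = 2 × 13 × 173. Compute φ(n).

2064

φ(2) = 2 − 1 = 1.
φ(13) = 13 − 1 = 12.
φ(173) = 173 − 1 = 172.
φ(4498) = 1 × 12 × 172 = 2064.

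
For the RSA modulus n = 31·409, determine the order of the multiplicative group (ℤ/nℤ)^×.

φ(n) = (p − 1)(q − 1) = (31−1)(409−1) = 30·408 = 12240.

12240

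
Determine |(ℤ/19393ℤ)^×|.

Prime factorization: 19393 = 11 · 41 · 43.
φ(19393) = 19393 · (1 − 1/11) · (1 − 1/41) · (1 − 1/43)
       = 19393 · 16800/19393 = 16800.

16800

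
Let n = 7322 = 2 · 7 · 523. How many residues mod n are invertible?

3132

φ(2) = 2 − 1 = 1.
φ(7) = 7 − 1 = 6.
φ(523) = 523 − 1 = 522.
Since φ is multiplicative, φ(7322) = 1 · 6 · 522 = 3132.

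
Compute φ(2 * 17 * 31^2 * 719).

φ(2) = 2 − 1 = 1.
φ(17) = 17 − 1 = 16.
φ(31^2) = 31^2 − 31^1 = 961 − 31 = 930.
φ(719) = 719 − 1 = 718.
Multiply: 1 · 16 · 930 · 718 = 10683840.

10683840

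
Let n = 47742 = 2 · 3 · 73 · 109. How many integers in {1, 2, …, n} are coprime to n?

15552

φ(2) = 2 − 1 = 1.
φ(3) = 3 − 1 = 2.
φ(73) = 73 − 1 = 72.
φ(109) = 109 − 1 = 108.
Multiply: 1 · 2 · 72 · 108 = 15552.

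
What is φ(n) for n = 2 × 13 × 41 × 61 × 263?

φ(17101838) = 17101838 · (1 − 1/2) · (1 − 1/13) · (1 − 1/41) · (1 − 1/61) · (1 − 1/263)
       = 17101838 · 7545600/17101838 = 7545600.

7545600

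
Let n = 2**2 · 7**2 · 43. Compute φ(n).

φ(2^2) = 2^2 − 2^1 = 4 − 2 = 2.
φ(7^2) = 7^1·(7−1) = 7·6 = 42.
φ(43) = 43 − 1 = 42.
Multiply: 2 · 42 · 42 = 3528.

3528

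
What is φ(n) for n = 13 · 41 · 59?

27840

φ(31447) = 31447 · (1 − 1/13) · (1 − 1/41) · (1 − 1/59)
       = 31447 · 27840/31447 = 27840.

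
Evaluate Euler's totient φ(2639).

2016

Factor 2639: 2639 = 7 · 13 · 29.
φ(7) = 7 − 1 = 6.
φ(13) = 13 − 1 = 12.
φ(29) = 29 − 1 = 28.
Multiply: 6 · 12 · 28 = 2016.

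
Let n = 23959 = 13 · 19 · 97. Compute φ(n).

φ(13) = 13 − 1 = 12.
φ(19) = 19 − 1 = 18.
φ(97) = 97 − 1 = 96.
φ(23959) = 12 × 18 × 96 = 20736.

20736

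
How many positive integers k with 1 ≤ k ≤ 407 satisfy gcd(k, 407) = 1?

360

Factor 407: 407 = 11 * 37.
φ(11) = 11 − 1 = 10.
φ(37) = 37 − 1 = 36.
Multiply: 10 · 36 = 360.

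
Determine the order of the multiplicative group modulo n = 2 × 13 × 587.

7032

φ(15262) = 15262 · (1 − 1/2) · (1 − 1/13) · (1 − 1/587)
       = 15262 · 7032/15262 = 7032.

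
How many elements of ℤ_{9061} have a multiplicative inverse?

9061 = 13 * 17 * 41.
φ(9061) = 9061 · (1 − 1/13) · (1 − 1/17) · (1 − 1/41)
       = 9061 · 7680/9061 = 7680.

7680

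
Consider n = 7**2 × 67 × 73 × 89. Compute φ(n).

17563392

φ(7^2) = 7^1·(7−1) = 7·6 = 42.
φ(67) = 67 − 1 = 66.
φ(73) = 73 − 1 = 72.
φ(89) = 89 − 1 = 88.
Multiply: 42 · 66 · 72 · 88 = 17563392.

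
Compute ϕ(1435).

960

First factor: 1435 = 5 × 7 × 41.
φ(1435) = 1435 · (1 − 1/5) · (1 − 1/7) · (1 − 1/41)
       = 1435 · 960/1435 = 960.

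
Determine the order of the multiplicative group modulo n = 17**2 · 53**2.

φ(17^2) = 17^1·(17−1) = 17·16 = 272.
φ(53^2) = 53^2 − 53^1 = 2809 − 53 = 2756.
Since φ is multiplicative, φ(811801) = 272 · 2756 = 749632.

749632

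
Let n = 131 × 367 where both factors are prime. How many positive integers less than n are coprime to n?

φ(pq) = (p−1)(q−1) = 130 · 366 = 47580.

47580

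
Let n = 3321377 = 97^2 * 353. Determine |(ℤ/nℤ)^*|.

3277824

φ(3321377) = 3321377 · (1 − 1/97) · (1 − 1/353)
       = 3321377 · 33792/34241 = 3277824.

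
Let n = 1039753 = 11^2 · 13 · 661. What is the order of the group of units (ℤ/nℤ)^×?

871200

φ(1039753) = 1039753 · (1 − 1/11) · (1 − 1/13) · (1 − 1/661)
       = 1039753 · 79200/94523 = 871200.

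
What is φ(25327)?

22680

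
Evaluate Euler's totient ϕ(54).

Factor 54: 54 = 2 * 3**3.
φ(2) = 2 − 1 = 1.
φ(3^3) = 3^2·(3−1) = 9·2 = 18.
φ(54) = 1 × 18 = 18.

18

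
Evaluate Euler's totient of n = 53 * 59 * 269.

808288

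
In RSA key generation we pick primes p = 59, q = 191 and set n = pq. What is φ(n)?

11020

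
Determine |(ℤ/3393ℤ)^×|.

Factor 3393: 3393 = 3^2 · 13 · 29.
φ(3^2) = 3^2 − 3^1 = 9 − 3 = 6.
φ(13) = 13 − 1 = 12.
φ(29) = 29 − 1 = 28.
φ(3393) = 6 × 12 × 28 = 2016.

2016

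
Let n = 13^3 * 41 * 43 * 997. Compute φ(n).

3393411840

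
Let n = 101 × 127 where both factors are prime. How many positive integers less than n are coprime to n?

12600

φ(12827) = 12827 · (1 − 1/101) · (1 − 1/127)
       = 12827 · 12600/12827 = 12600.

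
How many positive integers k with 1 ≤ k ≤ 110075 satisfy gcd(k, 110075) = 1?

Prime factorization: 110075 = 5^2 · 7 · 17 · 37.
φ(5^2) = 5^2 − 5^1 = 25 − 5 = 20.
φ(7) = 7 − 1 = 6.
φ(17) = 17 − 1 = 16.
φ(37) = 37 − 1 = 36.
Since φ is multiplicative, φ(110075) = 20 · 6 · 16 · 36 = 69120.

69120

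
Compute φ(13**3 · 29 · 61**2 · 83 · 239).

φ(13^3) = 13^2·(13−1) = 169·12 = 2028.
φ(29) = 29 − 1 = 28.
φ(61^2) = 61^2 − 61^1 = 3721 − 61 = 3660.
φ(83) = 83 − 1 = 82.
φ(239) = 239 − 1 = 238.
φ(4702878060101) = 2028 × 28 × 3660 × 82 × 238 = 4055999351040.

4055999351040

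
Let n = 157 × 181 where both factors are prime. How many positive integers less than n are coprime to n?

28080

φ(28417) = 28417 · (1 − 1/157) · (1 − 1/181)
       = 28417 · 28080/28417 = 28080.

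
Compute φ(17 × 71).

φ(17) = 17 − 1 = 16.
φ(71) = 71 − 1 = 70.
φ(1207) = 16 × 70 = 1120.

1120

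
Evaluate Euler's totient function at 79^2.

φ(79^2) = 79^2 − 79^1 = 6241 − 79 = 6162.

6162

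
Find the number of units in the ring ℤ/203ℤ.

First factor: 203 = 7 · 29.
φ(7) = 7 − 1 = 6.
φ(29) = 29 − 1 = 28.
Multiply: 6 · 28 = 168.

168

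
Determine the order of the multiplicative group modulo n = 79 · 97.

7488

φ(7663) = 7663 · (1 − 1/79) · (1 − 1/97)
       = 7663 · 7488/7663 = 7488.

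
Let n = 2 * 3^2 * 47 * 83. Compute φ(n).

φ(70218) = 70218 · (1 − 1/2) · (1 − 1/3) · (1 − 1/47) · (1 − 1/83)
       = 70218 · 7544/23406 = 22632.

22632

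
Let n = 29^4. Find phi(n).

682892

φ(707281) = 707281 · (1 − 1/29)
       = 707281 · 28/29 = 682892.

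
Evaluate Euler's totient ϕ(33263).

First factor: 33263 = 29 × 31 × 37.
φ(33263) = 33263 · (1 − 1/29) · (1 − 1/31) · (1 − 1/37)
       = 33263 · 30240/33263 = 30240.

30240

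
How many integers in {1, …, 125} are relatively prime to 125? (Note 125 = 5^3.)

φ(125) = 125 · (1 − 1/5)
       = 125 · 4/5 = 100.

100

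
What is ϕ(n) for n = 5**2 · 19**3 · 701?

90972000

φ(120203975) = 120203975 · (1 − 1/5) · (1 − 1/19) · (1 − 1/701)
       = 120203975 · 50400/66595 = 90972000.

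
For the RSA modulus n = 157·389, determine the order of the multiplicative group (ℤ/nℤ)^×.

60528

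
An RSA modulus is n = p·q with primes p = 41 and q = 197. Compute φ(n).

φ(n) = (p − 1)(q − 1) = (41−1)(197−1) = 40·196 = 7840.

7840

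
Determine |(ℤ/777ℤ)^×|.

First factor: 777 = 3 * 7 * 37.
φ(777) = 777 · (1 − 1/3) · (1 − 1/7) · (1 − 1/37)
       = 777 · 432/777 = 432.

432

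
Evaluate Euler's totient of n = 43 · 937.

φ(43) = 43 − 1 = 42.
φ(937) = 937 − 1 = 936.
Multiply: 42 · 936 = 39312.

39312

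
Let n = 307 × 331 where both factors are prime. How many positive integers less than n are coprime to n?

φ(pq) = (p−1)(q−1) = 306 · 330 = 100980.

100980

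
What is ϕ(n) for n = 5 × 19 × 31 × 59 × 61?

φ(5) = 5 − 1 = 4.
φ(19) = 19 − 1 = 18.
φ(31) = 31 − 1 = 30.
φ(59) = 59 − 1 = 58.
φ(61) = 61 − 1 = 60.
φ(10599055) = 4 × 18 × 30 × 58 × 60 = 7516800.

7516800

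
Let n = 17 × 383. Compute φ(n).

φ(17) = 17 − 1 = 16.
φ(383) = 383 − 1 = 382.
φ(6511) = 16 × 382 = 6112.

6112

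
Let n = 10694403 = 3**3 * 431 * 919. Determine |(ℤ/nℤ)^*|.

7105320

φ(3^3) = 3^3 − 3^2 = 27 − 9 = 18.
φ(431) = 431 − 1 = 430.
φ(919) = 919 − 1 = 918.
Since φ is multiplicative, φ(10694403) = 18 · 430 · 918 = 7105320.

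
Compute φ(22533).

12096

Factor 22533: 22533 = 3 × 7 × 29 × 37.
φ(22533) = 22533 · (1 − 1/3) · (1 − 1/7) · (1 − 1/29) · (1 − 1/37)
       = 22533 · 12096/22533 = 12096.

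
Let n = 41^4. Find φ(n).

2756840

φ(2825761) = 2825761 · (1 − 1/41)
       = 2825761 · 40/41 = 2756840.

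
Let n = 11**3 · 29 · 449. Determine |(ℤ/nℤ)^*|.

15178240

φ(11^3) = 11^3 − 11^2 = 1331 − 121 = 1210.
φ(29) = 29 − 1 = 28.
φ(449) = 449 − 1 = 448.
Since φ is multiplicative, φ(17330951) = 1210 · 28 · 448 = 15178240.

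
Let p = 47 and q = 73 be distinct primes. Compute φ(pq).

3312

For distinct primes, φ(pq) = (p−1)(q−1) = 46 × 72 = 3312.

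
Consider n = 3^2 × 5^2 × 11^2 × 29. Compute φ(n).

φ(789525) = 789525 · (1 − 1/3) · (1 − 1/5) · (1 − 1/11) · (1 − 1/29)
       = 789525 · 2240/4785 = 369600.

369600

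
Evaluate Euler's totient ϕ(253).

Prime factorization: 253 = 11 * 23.
φ(253) = 253 · (1 − 1/11) · (1 − 1/23)
       = 253 · 220/253 = 220.

220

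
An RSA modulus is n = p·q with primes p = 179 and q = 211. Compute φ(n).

37380

φ(37769) = 37769 · (1 − 1/179) · (1 − 1/211)
       = 37769 · 37380/37769 = 37380.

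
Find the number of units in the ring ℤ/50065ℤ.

34560

50065 = 5 × 17 × 19 × 31.
φ(50065) = 50065 · (1 − 1/5) · (1 − 1/17) · (1 − 1/19) · (1 − 1/31)
       = 50065 · 34560/50065 = 34560.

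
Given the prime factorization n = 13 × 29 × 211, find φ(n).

70560

φ(13) = 13 − 1 = 12.
φ(29) = 29 − 1 = 28.
φ(211) = 211 − 1 = 210.
Multiply: 12 · 28 · 210 = 70560.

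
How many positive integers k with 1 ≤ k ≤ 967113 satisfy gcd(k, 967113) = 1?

508032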